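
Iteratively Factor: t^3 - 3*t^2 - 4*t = (t + 1)*(t^2 - 4*t) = t*(t + 1)*(t - 4)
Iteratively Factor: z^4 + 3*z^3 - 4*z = (z)*(z^3 + 3*z^2 - 4) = z*(z + 2)*(z^2 + z - 2) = z*(z - 1)*(z + 2)*(z + 2)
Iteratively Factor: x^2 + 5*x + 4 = (x + 4)*(x + 1)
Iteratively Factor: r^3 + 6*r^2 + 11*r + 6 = (r + 2)*(r^2 + 4*r + 3) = (r + 1)*(r + 2)*(r + 3)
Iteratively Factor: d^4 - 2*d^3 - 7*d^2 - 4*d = (d + 1)*(d^3 - 3*d^2 - 4*d) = (d + 1)^2*(d^2 - 4*d) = (d - 4)*(d + 1)^2*(d)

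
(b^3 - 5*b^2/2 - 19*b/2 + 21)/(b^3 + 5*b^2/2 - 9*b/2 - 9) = (2*b - 7)/(2*b + 3)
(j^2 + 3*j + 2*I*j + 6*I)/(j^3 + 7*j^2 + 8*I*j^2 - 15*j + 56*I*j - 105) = (j^2 + j*(3 + 2*I) + 6*I)/(j^3 + j^2*(7 + 8*I) + j*(-15 + 56*I) - 105)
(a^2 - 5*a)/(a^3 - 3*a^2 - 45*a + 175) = a/(a^2 + 2*a - 35)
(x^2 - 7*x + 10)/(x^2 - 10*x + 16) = (x - 5)/(x - 8)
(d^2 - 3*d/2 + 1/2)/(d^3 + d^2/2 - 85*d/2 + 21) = (d - 1)/(d^2 + d - 42)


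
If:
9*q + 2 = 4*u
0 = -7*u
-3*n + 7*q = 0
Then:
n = -14/27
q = -2/9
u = 0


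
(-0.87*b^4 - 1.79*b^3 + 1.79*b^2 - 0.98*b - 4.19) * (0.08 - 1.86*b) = 1.6182*b^5 + 3.2598*b^4 - 3.4726*b^3 + 1.966*b^2 + 7.715*b - 0.3352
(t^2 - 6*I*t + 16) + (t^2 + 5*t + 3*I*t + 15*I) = 2*t^2 + 5*t - 3*I*t + 16 + 15*I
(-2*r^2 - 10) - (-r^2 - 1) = -r^2 - 9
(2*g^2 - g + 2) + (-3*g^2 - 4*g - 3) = -g^2 - 5*g - 1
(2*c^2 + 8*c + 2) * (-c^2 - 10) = -2*c^4 - 8*c^3 - 22*c^2 - 80*c - 20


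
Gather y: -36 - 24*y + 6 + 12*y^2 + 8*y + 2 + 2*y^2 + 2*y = 14*y^2 - 14*y - 28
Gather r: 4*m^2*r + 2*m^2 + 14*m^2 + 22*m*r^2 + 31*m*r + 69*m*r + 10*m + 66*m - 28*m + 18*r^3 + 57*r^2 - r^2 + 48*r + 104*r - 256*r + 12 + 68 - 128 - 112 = 16*m^2 + 48*m + 18*r^3 + r^2*(22*m + 56) + r*(4*m^2 + 100*m - 104) - 160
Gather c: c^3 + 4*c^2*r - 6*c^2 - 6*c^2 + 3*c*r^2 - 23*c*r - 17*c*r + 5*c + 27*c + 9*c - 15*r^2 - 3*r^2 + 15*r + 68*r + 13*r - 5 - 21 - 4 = c^3 + c^2*(4*r - 12) + c*(3*r^2 - 40*r + 41) - 18*r^2 + 96*r - 30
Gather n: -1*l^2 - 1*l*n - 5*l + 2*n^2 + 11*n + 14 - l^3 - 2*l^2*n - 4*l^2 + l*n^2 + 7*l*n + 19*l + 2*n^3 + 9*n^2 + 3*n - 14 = -l^3 - 5*l^2 + 14*l + 2*n^3 + n^2*(l + 11) + n*(-2*l^2 + 6*l + 14)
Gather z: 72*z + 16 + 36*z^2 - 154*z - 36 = 36*z^2 - 82*z - 20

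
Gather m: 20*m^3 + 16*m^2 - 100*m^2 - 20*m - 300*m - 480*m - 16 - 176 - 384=20*m^3 - 84*m^2 - 800*m - 576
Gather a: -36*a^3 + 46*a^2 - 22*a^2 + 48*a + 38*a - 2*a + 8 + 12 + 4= -36*a^3 + 24*a^2 + 84*a + 24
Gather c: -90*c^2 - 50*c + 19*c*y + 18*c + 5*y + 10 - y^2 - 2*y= -90*c^2 + c*(19*y - 32) - y^2 + 3*y + 10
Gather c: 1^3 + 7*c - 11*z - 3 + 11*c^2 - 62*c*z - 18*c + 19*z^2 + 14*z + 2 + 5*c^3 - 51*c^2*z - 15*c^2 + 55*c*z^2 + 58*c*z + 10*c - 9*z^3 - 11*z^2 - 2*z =5*c^3 + c^2*(-51*z - 4) + c*(55*z^2 - 4*z - 1) - 9*z^3 + 8*z^2 + z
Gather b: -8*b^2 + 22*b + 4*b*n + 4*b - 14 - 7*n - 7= -8*b^2 + b*(4*n + 26) - 7*n - 21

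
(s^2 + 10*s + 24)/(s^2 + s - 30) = (s + 4)/(s - 5)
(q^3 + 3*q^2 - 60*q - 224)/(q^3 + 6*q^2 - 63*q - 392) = (q + 4)/(q + 7)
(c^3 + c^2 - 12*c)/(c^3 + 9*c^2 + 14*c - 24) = c*(c - 3)/(c^2 + 5*c - 6)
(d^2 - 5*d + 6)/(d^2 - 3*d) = (d - 2)/d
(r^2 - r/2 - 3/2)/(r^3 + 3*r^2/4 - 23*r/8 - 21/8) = 4*(2*r - 3)/(8*r^2 - 2*r - 21)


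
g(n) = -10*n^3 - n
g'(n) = -30*n^2 - 1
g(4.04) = -663.43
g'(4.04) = -490.65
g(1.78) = -58.18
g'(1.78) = -96.05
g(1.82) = -62.11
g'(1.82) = -100.37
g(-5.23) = 1435.79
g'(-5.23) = -821.59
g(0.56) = -2.32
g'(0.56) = -10.41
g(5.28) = -1477.26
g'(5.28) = -837.35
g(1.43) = -30.67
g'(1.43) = -62.35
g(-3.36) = 382.69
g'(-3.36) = -339.69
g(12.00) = -17292.00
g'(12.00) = -4321.00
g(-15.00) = 33765.00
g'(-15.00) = -6751.00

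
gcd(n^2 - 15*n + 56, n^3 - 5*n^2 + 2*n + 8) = 1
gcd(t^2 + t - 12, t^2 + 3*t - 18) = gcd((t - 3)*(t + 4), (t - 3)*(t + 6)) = t - 3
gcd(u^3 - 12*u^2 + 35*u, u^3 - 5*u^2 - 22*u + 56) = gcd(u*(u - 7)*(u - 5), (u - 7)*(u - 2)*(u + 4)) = u - 7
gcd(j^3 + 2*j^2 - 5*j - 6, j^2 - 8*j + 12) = j - 2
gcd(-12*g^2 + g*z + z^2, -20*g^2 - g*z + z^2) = 4*g + z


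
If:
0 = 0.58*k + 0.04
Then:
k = -0.07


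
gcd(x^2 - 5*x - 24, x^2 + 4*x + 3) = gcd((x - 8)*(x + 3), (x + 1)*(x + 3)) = x + 3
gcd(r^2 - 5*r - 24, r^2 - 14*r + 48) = r - 8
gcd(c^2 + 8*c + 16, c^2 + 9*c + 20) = c + 4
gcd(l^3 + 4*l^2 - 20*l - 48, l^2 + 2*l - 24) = l^2 + 2*l - 24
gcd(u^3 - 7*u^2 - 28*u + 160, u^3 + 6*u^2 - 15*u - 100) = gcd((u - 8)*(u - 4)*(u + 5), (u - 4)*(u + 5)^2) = u^2 + u - 20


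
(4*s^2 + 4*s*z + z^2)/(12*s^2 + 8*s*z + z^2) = (2*s + z)/(6*s + z)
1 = 1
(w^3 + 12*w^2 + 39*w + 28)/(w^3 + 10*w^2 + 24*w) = (w^2 + 8*w + 7)/(w*(w + 6))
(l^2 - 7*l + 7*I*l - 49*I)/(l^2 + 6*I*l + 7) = (l - 7)/(l - I)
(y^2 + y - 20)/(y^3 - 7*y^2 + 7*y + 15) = (y^2 + y - 20)/(y^3 - 7*y^2 + 7*y + 15)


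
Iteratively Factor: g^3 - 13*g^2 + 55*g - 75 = (g - 5)*(g^2 - 8*g + 15) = (g - 5)^2*(g - 3)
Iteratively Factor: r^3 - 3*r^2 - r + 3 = (r + 1)*(r^2 - 4*r + 3) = (r - 1)*(r + 1)*(r - 3)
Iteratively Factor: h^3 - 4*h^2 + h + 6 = (h + 1)*(h^2 - 5*h + 6) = (h - 2)*(h + 1)*(h - 3)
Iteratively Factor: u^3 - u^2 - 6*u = (u + 2)*(u^2 - 3*u) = u*(u + 2)*(u - 3)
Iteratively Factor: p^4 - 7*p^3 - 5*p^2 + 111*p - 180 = (p - 3)*(p^3 - 4*p^2 - 17*p + 60) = (p - 3)*(p + 4)*(p^2 - 8*p + 15) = (p - 3)^2*(p + 4)*(p - 5)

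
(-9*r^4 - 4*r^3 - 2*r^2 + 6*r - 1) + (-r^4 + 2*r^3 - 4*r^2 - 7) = -10*r^4 - 2*r^3 - 6*r^2 + 6*r - 8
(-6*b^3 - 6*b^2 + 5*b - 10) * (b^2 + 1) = -6*b^5 - 6*b^4 - b^3 - 16*b^2 + 5*b - 10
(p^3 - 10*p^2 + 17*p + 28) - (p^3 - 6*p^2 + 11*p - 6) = -4*p^2 + 6*p + 34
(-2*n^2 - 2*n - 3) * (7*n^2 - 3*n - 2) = -14*n^4 - 8*n^3 - 11*n^2 + 13*n + 6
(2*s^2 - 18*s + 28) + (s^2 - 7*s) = 3*s^2 - 25*s + 28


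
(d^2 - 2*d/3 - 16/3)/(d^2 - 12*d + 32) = (3*d^2 - 2*d - 16)/(3*(d^2 - 12*d + 32))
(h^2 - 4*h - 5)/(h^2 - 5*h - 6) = (h - 5)/(h - 6)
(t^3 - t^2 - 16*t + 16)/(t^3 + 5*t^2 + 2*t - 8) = (t - 4)/(t + 2)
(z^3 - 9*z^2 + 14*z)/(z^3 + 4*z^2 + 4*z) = (z^2 - 9*z + 14)/(z^2 + 4*z + 4)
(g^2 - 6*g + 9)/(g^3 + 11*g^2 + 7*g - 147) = (g - 3)/(g^2 + 14*g + 49)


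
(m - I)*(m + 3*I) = m^2 + 2*I*m + 3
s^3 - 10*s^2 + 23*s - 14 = (s - 7)*(s - 2)*(s - 1)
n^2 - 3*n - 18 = (n - 6)*(n + 3)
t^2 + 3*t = t*(t + 3)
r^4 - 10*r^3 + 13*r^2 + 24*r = r*(r - 8)*(r - 3)*(r + 1)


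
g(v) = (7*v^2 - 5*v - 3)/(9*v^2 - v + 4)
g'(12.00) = 0.00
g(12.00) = 0.73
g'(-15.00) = 0.00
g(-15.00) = 0.81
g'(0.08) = -0.88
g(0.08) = -0.84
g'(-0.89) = -0.63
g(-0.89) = 0.58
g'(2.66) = 0.13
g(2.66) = 0.51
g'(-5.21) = 0.01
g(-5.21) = 0.84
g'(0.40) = 1.07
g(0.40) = -0.77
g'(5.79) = 0.02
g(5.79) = 0.68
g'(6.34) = 0.02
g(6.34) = 0.69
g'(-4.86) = 0.01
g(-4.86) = 0.84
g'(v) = (1 - 18*v)*(7*v^2 - 5*v - 3)/(9*v^2 - v + 4)^2 + (14*v - 5)/(9*v^2 - v + 4)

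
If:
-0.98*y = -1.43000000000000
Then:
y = 1.46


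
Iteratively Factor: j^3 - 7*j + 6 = (j + 3)*(j^2 - 3*j + 2) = (j - 1)*(j + 3)*(j - 2)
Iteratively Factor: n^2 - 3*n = (n)*(n - 3)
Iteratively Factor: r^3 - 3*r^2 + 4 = (r + 1)*(r^2 - 4*r + 4) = (r - 2)*(r + 1)*(r - 2)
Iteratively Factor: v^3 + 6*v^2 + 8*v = (v)*(v^2 + 6*v + 8) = v*(v + 4)*(v + 2)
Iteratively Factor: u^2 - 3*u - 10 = (u - 5)*(u + 2)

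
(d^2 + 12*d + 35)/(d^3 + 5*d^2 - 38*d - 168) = (d + 5)/(d^2 - 2*d - 24)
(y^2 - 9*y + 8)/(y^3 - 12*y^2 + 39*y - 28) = (y - 8)/(y^2 - 11*y + 28)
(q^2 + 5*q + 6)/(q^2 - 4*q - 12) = (q + 3)/(q - 6)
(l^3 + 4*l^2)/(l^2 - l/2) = 2*l*(l + 4)/(2*l - 1)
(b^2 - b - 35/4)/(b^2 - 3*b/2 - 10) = (b - 7/2)/(b - 4)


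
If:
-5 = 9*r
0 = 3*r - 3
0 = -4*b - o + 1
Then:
No Solution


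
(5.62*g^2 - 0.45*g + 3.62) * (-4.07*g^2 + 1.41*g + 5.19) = -22.8734*g^4 + 9.7557*g^3 + 13.7999*g^2 + 2.7687*g + 18.7878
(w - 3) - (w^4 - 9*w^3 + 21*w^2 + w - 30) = -w^4 + 9*w^3 - 21*w^2 + 27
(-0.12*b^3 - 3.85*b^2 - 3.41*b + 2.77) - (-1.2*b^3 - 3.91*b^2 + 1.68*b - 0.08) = 1.08*b^3 + 0.0600000000000001*b^2 - 5.09*b + 2.85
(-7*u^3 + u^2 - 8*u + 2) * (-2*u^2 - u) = 14*u^5 + 5*u^4 + 15*u^3 + 4*u^2 - 2*u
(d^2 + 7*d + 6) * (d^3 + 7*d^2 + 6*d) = d^5 + 14*d^4 + 61*d^3 + 84*d^2 + 36*d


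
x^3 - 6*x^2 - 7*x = x*(x - 7)*(x + 1)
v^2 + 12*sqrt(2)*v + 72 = (v + 6*sqrt(2))^2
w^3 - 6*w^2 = w^2*(w - 6)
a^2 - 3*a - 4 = (a - 4)*(a + 1)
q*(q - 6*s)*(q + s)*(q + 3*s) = q^4 - 2*q^3*s - 21*q^2*s^2 - 18*q*s^3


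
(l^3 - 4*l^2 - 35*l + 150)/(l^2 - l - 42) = (l^2 - 10*l + 25)/(l - 7)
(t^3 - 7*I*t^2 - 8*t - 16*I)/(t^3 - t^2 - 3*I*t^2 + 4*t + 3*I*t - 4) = (t - 4*I)/(t - 1)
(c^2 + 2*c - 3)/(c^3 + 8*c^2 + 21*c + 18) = (c - 1)/(c^2 + 5*c + 6)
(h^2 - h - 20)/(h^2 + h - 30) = (h + 4)/(h + 6)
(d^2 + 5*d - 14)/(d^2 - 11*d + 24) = (d^2 + 5*d - 14)/(d^2 - 11*d + 24)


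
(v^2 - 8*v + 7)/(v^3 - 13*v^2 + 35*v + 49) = (v - 1)/(v^2 - 6*v - 7)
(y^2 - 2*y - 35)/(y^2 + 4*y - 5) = (y - 7)/(y - 1)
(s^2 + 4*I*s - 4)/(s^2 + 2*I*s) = (s + 2*I)/s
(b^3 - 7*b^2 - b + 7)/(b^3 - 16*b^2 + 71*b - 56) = (b + 1)/(b - 8)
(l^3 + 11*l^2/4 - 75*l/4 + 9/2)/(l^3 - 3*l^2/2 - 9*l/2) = (4*l^2 + 23*l - 6)/(2*l*(2*l + 3))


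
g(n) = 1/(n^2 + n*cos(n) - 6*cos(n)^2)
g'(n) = (n*sin(n) - 2*n - 12*sin(n)*cos(n) - cos(n))/(n^2 + n*cos(n) - 6*cos(n)^2)^2 = (n*sin(n) - 2*n - 6*sin(2*n) - cos(n))/(n^2 + n*cos(n) - 6*cos(n)^2)^2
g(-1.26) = 1.56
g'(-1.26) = 16.81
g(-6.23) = 0.04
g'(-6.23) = 0.01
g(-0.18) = -0.17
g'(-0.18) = 0.04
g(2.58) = 5.74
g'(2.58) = 81.34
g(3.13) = 1.50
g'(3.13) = -11.40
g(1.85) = 0.41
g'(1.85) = 0.25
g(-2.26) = 0.24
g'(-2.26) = 0.06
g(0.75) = -0.48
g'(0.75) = -1.75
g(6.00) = 0.03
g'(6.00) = -0.00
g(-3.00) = 0.16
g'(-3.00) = 0.15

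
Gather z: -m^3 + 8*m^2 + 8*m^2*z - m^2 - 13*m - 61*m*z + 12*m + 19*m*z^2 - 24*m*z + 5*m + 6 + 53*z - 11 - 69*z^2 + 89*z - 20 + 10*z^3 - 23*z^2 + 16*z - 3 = -m^3 + 7*m^2 + 4*m + 10*z^3 + z^2*(19*m - 92) + z*(8*m^2 - 85*m + 158) - 28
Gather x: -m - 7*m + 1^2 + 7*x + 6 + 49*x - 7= -8*m + 56*x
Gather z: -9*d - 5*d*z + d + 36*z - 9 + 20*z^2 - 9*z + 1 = -8*d + 20*z^2 + z*(27 - 5*d) - 8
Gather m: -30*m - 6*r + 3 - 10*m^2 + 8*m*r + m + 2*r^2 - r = -10*m^2 + m*(8*r - 29) + 2*r^2 - 7*r + 3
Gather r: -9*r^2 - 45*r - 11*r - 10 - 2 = -9*r^2 - 56*r - 12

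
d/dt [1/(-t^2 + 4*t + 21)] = 2*(t - 2)/(-t^2 + 4*t + 21)^2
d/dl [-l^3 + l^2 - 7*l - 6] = -3*l^2 + 2*l - 7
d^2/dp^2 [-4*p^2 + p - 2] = -8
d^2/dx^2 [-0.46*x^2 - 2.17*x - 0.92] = -0.920000000000000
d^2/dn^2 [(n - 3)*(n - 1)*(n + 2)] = 6*n - 4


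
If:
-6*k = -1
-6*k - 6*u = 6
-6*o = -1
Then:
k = 1/6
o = 1/6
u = -7/6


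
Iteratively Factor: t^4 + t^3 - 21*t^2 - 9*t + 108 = (t + 4)*(t^3 - 3*t^2 - 9*t + 27) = (t - 3)*(t + 4)*(t^2 - 9) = (t - 3)^2*(t + 4)*(t + 3)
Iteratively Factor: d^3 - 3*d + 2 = (d + 2)*(d^2 - 2*d + 1) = (d - 1)*(d + 2)*(d - 1)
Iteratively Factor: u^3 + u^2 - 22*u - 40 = (u + 4)*(u^2 - 3*u - 10) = (u + 2)*(u + 4)*(u - 5)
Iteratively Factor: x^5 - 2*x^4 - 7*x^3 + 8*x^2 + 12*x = (x)*(x^4 - 2*x^3 - 7*x^2 + 8*x + 12) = x*(x - 3)*(x^3 + x^2 - 4*x - 4) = x*(x - 3)*(x + 2)*(x^2 - x - 2) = x*(x - 3)*(x - 2)*(x + 2)*(x + 1)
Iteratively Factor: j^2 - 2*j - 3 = (j - 3)*(j + 1)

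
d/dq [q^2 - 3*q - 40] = 2*q - 3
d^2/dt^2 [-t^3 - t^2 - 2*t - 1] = -6*t - 2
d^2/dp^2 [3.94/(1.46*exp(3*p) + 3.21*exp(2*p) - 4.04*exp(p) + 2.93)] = ((-51.7716*exp(2*p) - 50.5896*exp(p) + 15.9176)*(1.46*exp(3*p) + 3.21*exp(2*p) - 4.04*exp(p) + 2.93) + 3.94*(4.38*exp(2*p) + 6.42*exp(p) - 4.04)*(8.76*exp(2*p) + 12.84*exp(p) - 8.08)*exp(p))*exp(p)/(1.46*exp(3*p) + 3.21*exp(2*p) - 4.04*exp(p) + 2.93)^3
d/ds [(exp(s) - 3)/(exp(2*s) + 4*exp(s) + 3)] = (-2*(exp(s) - 3)*(exp(s) + 2) + exp(2*s) + 4*exp(s) + 3)*exp(s)/(exp(2*s) + 4*exp(s) + 3)^2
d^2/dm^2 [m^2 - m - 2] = 2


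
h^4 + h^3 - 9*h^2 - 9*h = h*(h - 3)*(h + 1)*(h + 3)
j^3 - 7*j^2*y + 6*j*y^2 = j*(j - 6*y)*(j - y)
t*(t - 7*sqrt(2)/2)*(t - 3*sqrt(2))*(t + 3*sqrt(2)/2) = t^4 - 5*sqrt(2)*t^3 + 3*t^2/2 + 63*sqrt(2)*t/2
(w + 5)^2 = w^2 + 10*w + 25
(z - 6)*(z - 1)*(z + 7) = z^3 - 43*z + 42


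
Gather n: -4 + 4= 0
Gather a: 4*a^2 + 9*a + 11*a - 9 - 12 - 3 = 4*a^2 + 20*a - 24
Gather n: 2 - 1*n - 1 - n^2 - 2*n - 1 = -n^2 - 3*n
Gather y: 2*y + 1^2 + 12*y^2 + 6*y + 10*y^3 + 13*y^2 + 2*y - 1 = 10*y^3 + 25*y^2 + 10*y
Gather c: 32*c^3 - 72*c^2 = 32*c^3 - 72*c^2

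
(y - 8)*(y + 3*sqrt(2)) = y^2 - 8*y + 3*sqrt(2)*y - 24*sqrt(2)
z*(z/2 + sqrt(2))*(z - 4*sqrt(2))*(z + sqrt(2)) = z^4/2 - sqrt(2)*z^3/2 - 10*z^2 - 8*sqrt(2)*z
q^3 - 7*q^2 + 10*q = q*(q - 5)*(q - 2)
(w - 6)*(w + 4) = w^2 - 2*w - 24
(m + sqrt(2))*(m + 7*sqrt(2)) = m^2 + 8*sqrt(2)*m + 14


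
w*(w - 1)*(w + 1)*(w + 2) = w^4 + 2*w^3 - w^2 - 2*w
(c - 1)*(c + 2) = c^2 + c - 2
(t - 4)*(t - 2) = t^2 - 6*t + 8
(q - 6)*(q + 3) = q^2 - 3*q - 18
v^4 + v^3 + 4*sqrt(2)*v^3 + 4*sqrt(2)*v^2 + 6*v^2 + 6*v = v*(v + 3*sqrt(2))*(sqrt(2)*v/2 + 1)*(sqrt(2)*v + sqrt(2))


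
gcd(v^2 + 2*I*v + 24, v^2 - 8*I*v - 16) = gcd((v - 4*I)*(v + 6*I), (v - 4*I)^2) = v - 4*I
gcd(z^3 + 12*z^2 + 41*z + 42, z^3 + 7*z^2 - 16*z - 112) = z + 7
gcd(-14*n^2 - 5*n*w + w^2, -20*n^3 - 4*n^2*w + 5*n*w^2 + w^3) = 2*n + w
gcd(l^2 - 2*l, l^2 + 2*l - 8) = l - 2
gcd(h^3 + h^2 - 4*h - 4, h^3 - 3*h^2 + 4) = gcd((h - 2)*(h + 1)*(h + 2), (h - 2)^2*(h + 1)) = h^2 - h - 2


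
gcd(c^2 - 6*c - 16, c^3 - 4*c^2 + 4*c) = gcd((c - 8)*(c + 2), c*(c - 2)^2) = 1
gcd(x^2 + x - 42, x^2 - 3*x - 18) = x - 6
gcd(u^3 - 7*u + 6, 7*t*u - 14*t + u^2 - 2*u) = u - 2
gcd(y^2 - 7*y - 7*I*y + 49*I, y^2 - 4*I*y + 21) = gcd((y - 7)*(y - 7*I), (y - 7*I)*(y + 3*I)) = y - 7*I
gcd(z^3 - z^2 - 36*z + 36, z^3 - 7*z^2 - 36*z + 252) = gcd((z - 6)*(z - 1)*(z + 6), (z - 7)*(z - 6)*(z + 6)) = z^2 - 36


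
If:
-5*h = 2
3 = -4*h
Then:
No Solution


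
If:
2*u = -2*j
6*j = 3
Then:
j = 1/2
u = -1/2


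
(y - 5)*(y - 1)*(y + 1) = y^3 - 5*y^2 - y + 5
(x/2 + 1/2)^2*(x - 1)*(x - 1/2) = x^4/4 + x^3/8 - 3*x^2/8 - x/8 + 1/8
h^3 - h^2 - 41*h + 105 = (h - 5)*(h - 3)*(h + 7)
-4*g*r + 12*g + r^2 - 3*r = (-4*g + r)*(r - 3)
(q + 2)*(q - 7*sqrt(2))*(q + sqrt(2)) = q^3 - 6*sqrt(2)*q^2 + 2*q^2 - 12*sqrt(2)*q - 14*q - 28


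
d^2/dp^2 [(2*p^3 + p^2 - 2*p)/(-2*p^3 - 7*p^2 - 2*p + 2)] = 4*(12*p^6 + 24*p^5 + 24*p^4 + 20*p^3 + 15*p^2 + 30*p + 2)/(8*p^9 + 84*p^8 + 318*p^7 + 487*p^6 + 150*p^5 - 258*p^4 - 136*p^3 + 60*p^2 + 24*p - 8)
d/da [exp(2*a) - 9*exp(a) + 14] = (2*exp(a) - 9)*exp(a)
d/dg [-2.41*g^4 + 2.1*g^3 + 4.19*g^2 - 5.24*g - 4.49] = -9.64*g^3 + 6.3*g^2 + 8.38*g - 5.24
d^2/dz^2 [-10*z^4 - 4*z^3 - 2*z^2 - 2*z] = -120*z^2 - 24*z - 4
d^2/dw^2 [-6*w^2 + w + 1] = -12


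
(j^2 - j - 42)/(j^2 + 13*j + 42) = (j - 7)/(j + 7)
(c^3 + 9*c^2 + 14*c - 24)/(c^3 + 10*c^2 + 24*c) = (c - 1)/c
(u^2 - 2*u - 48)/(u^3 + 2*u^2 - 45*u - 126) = (u - 8)/(u^2 - 4*u - 21)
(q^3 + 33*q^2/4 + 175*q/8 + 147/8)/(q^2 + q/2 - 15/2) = (8*q^2 + 42*q + 49)/(4*(2*q - 5))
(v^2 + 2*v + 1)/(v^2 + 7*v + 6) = (v + 1)/(v + 6)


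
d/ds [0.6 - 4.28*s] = -4.28000000000000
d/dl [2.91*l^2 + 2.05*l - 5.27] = 5.82*l + 2.05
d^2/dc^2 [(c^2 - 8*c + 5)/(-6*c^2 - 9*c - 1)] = 4*(171*c^3 - 261*c^2 - 477*c - 224)/(216*c^6 + 972*c^5 + 1566*c^4 + 1053*c^3 + 261*c^2 + 27*c + 1)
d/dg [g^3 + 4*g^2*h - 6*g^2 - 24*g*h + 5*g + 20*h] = 3*g^2 + 8*g*h - 12*g - 24*h + 5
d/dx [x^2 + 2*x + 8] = 2*x + 2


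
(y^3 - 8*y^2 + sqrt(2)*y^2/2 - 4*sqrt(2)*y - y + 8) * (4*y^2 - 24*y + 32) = 4*y^5 - 56*y^4 + 2*sqrt(2)*y^4 - 28*sqrt(2)*y^3 + 220*y^3 - 200*y^2 + 112*sqrt(2)*y^2 - 224*y - 128*sqrt(2)*y + 256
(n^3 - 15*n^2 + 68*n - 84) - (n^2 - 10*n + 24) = n^3 - 16*n^2 + 78*n - 108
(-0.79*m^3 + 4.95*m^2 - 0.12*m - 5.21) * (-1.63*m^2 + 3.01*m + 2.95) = 1.2877*m^5 - 10.4464*m^4 + 12.7646*m^3 + 22.7336*m^2 - 16.0361*m - 15.3695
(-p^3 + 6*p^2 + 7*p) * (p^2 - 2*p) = -p^5 + 8*p^4 - 5*p^3 - 14*p^2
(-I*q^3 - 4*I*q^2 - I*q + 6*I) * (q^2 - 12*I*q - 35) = -I*q^5 - 12*q^4 - 4*I*q^4 - 48*q^3 + 34*I*q^3 - 12*q^2 + 146*I*q^2 + 72*q + 35*I*q - 210*I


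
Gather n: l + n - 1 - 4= l + n - 5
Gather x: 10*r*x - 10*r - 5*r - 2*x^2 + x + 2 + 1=-15*r - 2*x^2 + x*(10*r + 1) + 3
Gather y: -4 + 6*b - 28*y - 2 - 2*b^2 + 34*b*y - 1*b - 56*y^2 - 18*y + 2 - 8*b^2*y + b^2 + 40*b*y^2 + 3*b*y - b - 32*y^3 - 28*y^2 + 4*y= -b^2 + 4*b - 32*y^3 + y^2*(40*b - 84) + y*(-8*b^2 + 37*b - 42) - 4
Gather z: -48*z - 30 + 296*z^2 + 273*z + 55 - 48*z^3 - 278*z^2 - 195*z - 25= -48*z^3 + 18*z^2 + 30*z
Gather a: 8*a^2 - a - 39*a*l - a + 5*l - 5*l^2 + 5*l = 8*a^2 + a*(-39*l - 2) - 5*l^2 + 10*l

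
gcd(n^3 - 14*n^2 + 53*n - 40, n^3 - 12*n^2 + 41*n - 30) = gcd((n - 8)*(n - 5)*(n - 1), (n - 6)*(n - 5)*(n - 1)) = n^2 - 6*n + 5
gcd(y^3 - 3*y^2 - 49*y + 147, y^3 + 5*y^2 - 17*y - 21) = y^2 + 4*y - 21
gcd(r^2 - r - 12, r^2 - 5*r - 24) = r + 3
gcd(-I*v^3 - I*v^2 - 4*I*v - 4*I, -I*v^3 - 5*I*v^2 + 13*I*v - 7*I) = 1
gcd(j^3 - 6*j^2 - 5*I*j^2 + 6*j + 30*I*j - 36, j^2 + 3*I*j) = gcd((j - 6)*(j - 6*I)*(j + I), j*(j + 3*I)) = 1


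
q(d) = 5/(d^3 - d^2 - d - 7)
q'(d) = 5*(-3*d^2 + 2*d + 1)/(d^3 - d^2 - d - 7)^2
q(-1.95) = -0.31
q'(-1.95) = -0.27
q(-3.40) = -0.09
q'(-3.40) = -0.07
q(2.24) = -1.66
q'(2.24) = -5.25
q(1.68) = -0.74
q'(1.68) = -0.45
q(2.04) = -1.06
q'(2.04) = -1.67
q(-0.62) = -0.71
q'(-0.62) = -0.14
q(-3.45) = -0.09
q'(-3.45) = -0.07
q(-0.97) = -0.63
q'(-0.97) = -0.30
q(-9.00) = -0.00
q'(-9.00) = 0.00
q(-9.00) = -0.00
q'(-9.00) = 0.00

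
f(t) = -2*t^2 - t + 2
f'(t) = -4*t - 1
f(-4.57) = -35.20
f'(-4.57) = 17.28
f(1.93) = -7.38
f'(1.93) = -8.72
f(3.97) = -33.49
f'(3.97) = -16.88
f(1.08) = -1.41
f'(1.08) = -5.32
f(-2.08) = -4.57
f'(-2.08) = 7.32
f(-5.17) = -46.29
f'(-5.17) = 19.68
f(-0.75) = 1.62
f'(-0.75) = 2.00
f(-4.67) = -36.95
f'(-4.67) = 17.68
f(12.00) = -298.00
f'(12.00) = -49.00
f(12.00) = -298.00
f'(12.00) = -49.00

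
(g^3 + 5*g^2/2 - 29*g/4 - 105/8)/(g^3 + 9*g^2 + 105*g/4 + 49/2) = (4*g^2 - 4*g - 15)/(2*(2*g^2 + 11*g + 14))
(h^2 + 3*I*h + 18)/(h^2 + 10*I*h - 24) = (h - 3*I)/(h + 4*I)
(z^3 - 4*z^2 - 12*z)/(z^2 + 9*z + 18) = z*(z^2 - 4*z - 12)/(z^2 + 9*z + 18)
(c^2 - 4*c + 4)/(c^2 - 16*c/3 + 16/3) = 3*(c^2 - 4*c + 4)/(3*c^2 - 16*c + 16)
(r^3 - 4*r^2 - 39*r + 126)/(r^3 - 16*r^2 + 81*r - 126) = (r + 6)/(r - 6)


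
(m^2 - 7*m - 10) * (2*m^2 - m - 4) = 2*m^4 - 15*m^3 - 17*m^2 + 38*m + 40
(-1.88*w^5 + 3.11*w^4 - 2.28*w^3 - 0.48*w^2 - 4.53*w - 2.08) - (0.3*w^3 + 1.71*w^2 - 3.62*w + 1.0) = -1.88*w^5 + 3.11*w^4 - 2.58*w^3 - 2.19*w^2 - 0.91*w - 3.08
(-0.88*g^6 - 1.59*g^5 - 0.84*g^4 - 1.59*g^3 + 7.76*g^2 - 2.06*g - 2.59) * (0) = 0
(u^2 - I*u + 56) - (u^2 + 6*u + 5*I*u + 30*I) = -6*u - 6*I*u + 56 - 30*I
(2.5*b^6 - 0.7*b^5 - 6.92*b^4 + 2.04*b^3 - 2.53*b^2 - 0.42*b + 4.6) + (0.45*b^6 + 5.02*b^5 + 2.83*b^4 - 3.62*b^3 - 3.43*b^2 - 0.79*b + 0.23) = 2.95*b^6 + 4.32*b^5 - 4.09*b^4 - 1.58*b^3 - 5.96*b^2 - 1.21*b + 4.83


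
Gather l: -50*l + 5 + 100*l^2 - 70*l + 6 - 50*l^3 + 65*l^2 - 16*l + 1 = -50*l^3 + 165*l^2 - 136*l + 12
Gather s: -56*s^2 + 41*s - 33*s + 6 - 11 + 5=-56*s^2 + 8*s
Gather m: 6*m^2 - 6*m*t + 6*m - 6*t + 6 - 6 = 6*m^2 + m*(6 - 6*t) - 6*t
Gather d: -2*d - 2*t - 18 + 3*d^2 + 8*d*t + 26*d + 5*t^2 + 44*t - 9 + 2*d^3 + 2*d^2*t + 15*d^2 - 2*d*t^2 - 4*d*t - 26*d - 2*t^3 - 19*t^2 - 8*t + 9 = 2*d^3 + d^2*(2*t + 18) + d*(-2*t^2 + 4*t - 2) - 2*t^3 - 14*t^2 + 34*t - 18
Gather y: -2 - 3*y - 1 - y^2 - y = -y^2 - 4*y - 3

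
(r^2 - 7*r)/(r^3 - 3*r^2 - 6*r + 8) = r*(r - 7)/(r^3 - 3*r^2 - 6*r + 8)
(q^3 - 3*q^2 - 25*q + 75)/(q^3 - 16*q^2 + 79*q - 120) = (q + 5)/(q - 8)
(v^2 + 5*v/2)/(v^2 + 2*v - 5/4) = 2*v/(2*v - 1)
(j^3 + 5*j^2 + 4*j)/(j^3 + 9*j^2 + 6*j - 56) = j*(j + 1)/(j^2 + 5*j - 14)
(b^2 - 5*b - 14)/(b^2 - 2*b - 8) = (b - 7)/(b - 4)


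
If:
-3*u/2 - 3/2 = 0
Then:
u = -1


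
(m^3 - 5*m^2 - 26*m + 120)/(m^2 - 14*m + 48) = (m^2 + m - 20)/(m - 8)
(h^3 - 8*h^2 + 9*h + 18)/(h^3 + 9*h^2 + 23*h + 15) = (h^2 - 9*h + 18)/(h^2 + 8*h + 15)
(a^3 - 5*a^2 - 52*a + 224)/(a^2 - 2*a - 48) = (a^2 + 3*a - 28)/(a + 6)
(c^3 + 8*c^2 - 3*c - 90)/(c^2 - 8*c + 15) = (c^2 + 11*c + 30)/(c - 5)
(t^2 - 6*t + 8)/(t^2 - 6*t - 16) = (-t^2 + 6*t - 8)/(-t^2 + 6*t + 16)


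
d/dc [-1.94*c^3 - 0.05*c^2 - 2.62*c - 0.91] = -5.82*c^2 - 0.1*c - 2.62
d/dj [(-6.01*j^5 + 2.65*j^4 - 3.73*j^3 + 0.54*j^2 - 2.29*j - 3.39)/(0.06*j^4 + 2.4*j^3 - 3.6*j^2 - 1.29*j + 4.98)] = (-0.3606*j^8 - 28.848*j^7 + 71.4918*j^6 + 11.8668*j^5 - 147.3603*j^4 + 74.217*j^3 - 40.2588*j^2 - 19.0296*j - 15.7773)/(0.0036*j^8 + 0.288*j^7 + 5.328*j^6 - 17.4348*j^5 + 7.3656*j^4 + 33.192*j^3 - 34.1919*j^2 - 12.8484*j + 24.8004)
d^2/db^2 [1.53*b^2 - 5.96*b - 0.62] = 3.06000000000000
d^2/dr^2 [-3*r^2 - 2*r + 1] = -6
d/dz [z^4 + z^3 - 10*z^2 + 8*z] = 4*z^3 + 3*z^2 - 20*z + 8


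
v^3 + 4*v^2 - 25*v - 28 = (v - 4)*(v + 1)*(v + 7)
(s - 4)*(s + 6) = s^2 + 2*s - 24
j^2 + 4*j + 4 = (j + 2)^2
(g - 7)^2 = g^2 - 14*g + 49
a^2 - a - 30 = (a - 6)*(a + 5)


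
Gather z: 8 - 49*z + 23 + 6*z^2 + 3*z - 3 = 6*z^2 - 46*z + 28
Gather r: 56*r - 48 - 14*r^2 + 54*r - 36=-14*r^2 + 110*r - 84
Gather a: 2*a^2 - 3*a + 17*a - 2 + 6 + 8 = 2*a^2 + 14*a + 12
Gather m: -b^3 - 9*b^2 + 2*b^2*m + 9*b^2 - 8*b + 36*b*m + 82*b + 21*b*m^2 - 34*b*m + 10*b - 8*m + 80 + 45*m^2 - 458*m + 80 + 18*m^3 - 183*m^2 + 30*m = -b^3 + 84*b + 18*m^3 + m^2*(21*b - 138) + m*(2*b^2 + 2*b - 436) + 160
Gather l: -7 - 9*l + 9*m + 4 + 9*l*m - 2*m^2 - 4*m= l*(9*m - 9) - 2*m^2 + 5*m - 3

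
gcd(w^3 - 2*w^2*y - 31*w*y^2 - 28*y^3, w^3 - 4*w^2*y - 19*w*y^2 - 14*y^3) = -w^2 + 6*w*y + 7*y^2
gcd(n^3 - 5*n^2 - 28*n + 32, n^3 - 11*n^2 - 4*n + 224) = n^2 - 4*n - 32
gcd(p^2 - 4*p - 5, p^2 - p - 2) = p + 1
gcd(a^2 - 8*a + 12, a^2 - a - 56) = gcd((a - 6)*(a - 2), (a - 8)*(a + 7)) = 1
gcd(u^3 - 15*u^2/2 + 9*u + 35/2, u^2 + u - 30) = u - 5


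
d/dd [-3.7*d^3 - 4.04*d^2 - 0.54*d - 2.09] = -11.1*d^2 - 8.08*d - 0.54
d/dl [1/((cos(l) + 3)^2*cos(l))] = 3*(sin(l)/cos(l)^2 + tan(l))/(cos(l) + 3)^3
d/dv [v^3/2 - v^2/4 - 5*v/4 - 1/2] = 3*v^2/2 - v/2 - 5/4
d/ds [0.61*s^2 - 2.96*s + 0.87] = 1.22*s - 2.96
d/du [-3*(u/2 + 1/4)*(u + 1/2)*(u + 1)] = -9*u^2/2 - 6*u - 15/8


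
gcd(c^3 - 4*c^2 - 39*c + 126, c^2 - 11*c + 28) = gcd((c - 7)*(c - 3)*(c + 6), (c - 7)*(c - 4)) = c - 7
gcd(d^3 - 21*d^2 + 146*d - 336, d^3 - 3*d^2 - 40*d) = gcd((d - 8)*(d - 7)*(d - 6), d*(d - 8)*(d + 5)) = d - 8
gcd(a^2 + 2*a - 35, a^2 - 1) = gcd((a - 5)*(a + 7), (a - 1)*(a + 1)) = 1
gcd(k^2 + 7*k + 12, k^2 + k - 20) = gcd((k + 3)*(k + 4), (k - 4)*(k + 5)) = 1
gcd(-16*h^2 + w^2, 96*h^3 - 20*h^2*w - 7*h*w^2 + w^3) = 4*h + w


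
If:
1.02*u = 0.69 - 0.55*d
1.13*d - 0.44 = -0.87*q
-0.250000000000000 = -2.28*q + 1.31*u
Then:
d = 0.01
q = 0.50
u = 0.67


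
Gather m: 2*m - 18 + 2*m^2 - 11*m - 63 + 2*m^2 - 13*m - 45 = 4*m^2 - 22*m - 126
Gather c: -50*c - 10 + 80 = 70 - 50*c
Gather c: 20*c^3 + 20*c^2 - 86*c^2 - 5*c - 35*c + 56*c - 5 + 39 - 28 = 20*c^3 - 66*c^2 + 16*c + 6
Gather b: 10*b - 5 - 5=10*b - 10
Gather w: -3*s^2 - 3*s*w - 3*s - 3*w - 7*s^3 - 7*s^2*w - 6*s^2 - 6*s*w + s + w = -7*s^3 - 9*s^2 - 2*s + w*(-7*s^2 - 9*s - 2)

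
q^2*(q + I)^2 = q^4 + 2*I*q^3 - q^2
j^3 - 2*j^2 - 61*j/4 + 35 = (j - 7/2)*(j - 5/2)*(j + 4)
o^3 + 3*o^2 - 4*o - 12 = (o - 2)*(o + 2)*(o + 3)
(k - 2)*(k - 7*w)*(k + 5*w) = k^3 - 2*k^2*w - 2*k^2 - 35*k*w^2 + 4*k*w + 70*w^2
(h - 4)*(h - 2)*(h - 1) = h^3 - 7*h^2 + 14*h - 8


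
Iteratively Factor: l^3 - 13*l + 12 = (l - 1)*(l^2 + l - 12) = (l - 1)*(l + 4)*(l - 3)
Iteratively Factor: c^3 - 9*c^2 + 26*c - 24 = (c - 3)*(c^2 - 6*c + 8) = (c - 3)*(c - 2)*(c - 4)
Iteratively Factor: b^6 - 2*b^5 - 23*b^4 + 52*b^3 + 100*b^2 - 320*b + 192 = (b - 2)*(b^5 - 23*b^3 + 6*b^2 + 112*b - 96) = (b - 2)*(b + 4)*(b^4 - 4*b^3 - 7*b^2 + 34*b - 24) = (b - 2)^2*(b + 4)*(b^3 - 2*b^2 - 11*b + 12) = (b - 2)^2*(b - 1)*(b + 4)*(b^2 - b - 12) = (b - 2)^2*(b - 1)*(b + 3)*(b + 4)*(b - 4)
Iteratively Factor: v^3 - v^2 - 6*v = (v + 2)*(v^2 - 3*v) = (v - 3)*(v + 2)*(v)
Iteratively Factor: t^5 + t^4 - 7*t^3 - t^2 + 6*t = (t + 3)*(t^4 - 2*t^3 - t^2 + 2*t) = (t + 1)*(t + 3)*(t^3 - 3*t^2 + 2*t) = (t - 1)*(t + 1)*(t + 3)*(t^2 - 2*t) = t*(t - 1)*(t + 1)*(t + 3)*(t - 2)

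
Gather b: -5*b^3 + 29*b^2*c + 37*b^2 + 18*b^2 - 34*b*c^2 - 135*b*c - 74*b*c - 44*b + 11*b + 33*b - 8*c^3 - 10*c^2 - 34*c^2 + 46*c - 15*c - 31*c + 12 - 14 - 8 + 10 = -5*b^3 + b^2*(29*c + 55) + b*(-34*c^2 - 209*c) - 8*c^3 - 44*c^2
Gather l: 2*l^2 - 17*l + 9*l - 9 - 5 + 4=2*l^2 - 8*l - 10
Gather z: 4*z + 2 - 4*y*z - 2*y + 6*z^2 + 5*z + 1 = -2*y + 6*z^2 + z*(9 - 4*y) + 3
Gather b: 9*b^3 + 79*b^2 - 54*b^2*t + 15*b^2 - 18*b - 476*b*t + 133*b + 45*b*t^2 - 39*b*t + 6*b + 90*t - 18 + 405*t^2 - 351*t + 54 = 9*b^3 + b^2*(94 - 54*t) + b*(45*t^2 - 515*t + 121) + 405*t^2 - 261*t + 36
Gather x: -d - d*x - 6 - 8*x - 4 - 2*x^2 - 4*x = -d - 2*x^2 + x*(-d - 12) - 10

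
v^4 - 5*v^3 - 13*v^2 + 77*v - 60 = (v - 5)*(v - 3)*(v - 1)*(v + 4)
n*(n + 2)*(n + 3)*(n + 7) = n^4 + 12*n^3 + 41*n^2 + 42*n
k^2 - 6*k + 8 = (k - 4)*(k - 2)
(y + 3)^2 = y^2 + 6*y + 9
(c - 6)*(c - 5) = c^2 - 11*c + 30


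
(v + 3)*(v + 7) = v^2 + 10*v + 21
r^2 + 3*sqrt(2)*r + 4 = (r + sqrt(2))*(r + 2*sqrt(2))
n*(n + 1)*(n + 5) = n^3 + 6*n^2 + 5*n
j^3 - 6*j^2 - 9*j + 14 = (j - 7)*(j - 1)*(j + 2)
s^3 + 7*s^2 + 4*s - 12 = (s - 1)*(s + 2)*(s + 6)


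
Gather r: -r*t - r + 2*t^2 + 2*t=r*(-t - 1) + 2*t^2 + 2*t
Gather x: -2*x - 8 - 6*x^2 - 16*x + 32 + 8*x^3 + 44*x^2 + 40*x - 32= 8*x^3 + 38*x^2 + 22*x - 8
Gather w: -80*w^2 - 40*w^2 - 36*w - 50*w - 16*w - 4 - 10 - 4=-120*w^2 - 102*w - 18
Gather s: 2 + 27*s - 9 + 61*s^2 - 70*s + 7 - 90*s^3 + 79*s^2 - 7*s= -90*s^3 + 140*s^2 - 50*s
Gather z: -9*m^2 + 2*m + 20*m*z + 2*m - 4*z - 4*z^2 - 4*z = -9*m^2 + 4*m - 4*z^2 + z*(20*m - 8)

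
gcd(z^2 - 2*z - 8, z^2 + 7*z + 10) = z + 2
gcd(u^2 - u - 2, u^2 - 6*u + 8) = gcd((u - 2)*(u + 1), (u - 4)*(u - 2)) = u - 2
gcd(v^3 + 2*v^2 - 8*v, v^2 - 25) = 1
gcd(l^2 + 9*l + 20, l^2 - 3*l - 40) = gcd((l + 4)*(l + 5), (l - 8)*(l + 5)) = l + 5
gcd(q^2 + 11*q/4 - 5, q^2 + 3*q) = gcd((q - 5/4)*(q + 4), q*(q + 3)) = 1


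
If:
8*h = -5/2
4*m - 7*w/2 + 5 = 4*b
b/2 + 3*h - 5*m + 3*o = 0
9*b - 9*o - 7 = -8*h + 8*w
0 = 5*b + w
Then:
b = -103/1618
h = -5/16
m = -13399/12944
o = -3403/2427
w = 515/1618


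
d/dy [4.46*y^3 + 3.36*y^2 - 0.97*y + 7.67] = 13.38*y^2 + 6.72*y - 0.97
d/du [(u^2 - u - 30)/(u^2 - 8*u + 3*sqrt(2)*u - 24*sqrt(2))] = ((2*u - 1)*(u^2 - 8*u + 3*sqrt(2)*u - 24*sqrt(2)) + (2*u - 8 + 3*sqrt(2))*(-u^2 + u + 30))/(u^2 - 8*u + 3*sqrt(2)*u - 24*sqrt(2))^2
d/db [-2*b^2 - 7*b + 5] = -4*b - 7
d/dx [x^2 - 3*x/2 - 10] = 2*x - 3/2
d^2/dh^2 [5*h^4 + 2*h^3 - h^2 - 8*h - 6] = 60*h^2 + 12*h - 2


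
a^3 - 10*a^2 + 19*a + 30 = (a - 6)*(a - 5)*(a + 1)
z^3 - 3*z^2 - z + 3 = (z - 3)*(z - 1)*(z + 1)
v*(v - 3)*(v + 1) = v^3 - 2*v^2 - 3*v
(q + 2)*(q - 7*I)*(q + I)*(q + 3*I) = q^4 + 2*q^3 - 3*I*q^3 + 25*q^2 - 6*I*q^2 + 50*q + 21*I*q + 42*I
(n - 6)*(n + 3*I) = n^2 - 6*n + 3*I*n - 18*I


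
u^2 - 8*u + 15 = (u - 5)*(u - 3)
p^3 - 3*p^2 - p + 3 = (p - 3)*(p - 1)*(p + 1)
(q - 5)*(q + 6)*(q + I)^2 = q^4 + q^3 + 2*I*q^3 - 31*q^2 + 2*I*q^2 - q - 60*I*q + 30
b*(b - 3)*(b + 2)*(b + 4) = b^4 + 3*b^3 - 10*b^2 - 24*b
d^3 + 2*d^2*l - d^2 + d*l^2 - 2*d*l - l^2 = (d - 1)*(d + l)^2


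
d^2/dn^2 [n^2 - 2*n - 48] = 2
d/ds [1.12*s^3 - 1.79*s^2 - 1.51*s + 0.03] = 3.36*s^2 - 3.58*s - 1.51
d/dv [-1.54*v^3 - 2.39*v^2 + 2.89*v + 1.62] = -4.62*v^2 - 4.78*v + 2.89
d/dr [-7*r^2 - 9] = -14*r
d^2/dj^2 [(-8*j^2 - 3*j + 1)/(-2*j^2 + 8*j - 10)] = (35*j^3 - 123*j^2 - 33*j + 249)/(j^6 - 12*j^5 + 63*j^4 - 184*j^3 + 315*j^2 - 300*j + 125)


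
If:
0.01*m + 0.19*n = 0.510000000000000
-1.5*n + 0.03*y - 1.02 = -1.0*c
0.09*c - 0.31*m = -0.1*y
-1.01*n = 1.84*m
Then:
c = 5.45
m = -1.52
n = 2.76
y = -9.61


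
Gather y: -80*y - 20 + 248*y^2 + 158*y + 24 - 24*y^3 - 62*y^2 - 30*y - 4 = -24*y^3 + 186*y^2 + 48*y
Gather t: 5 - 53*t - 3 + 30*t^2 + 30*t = 30*t^2 - 23*t + 2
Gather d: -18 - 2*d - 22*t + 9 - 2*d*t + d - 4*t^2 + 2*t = d*(-2*t - 1) - 4*t^2 - 20*t - 9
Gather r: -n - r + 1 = -n - r + 1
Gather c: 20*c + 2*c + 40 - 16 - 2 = 22*c + 22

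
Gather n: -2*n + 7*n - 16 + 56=5*n + 40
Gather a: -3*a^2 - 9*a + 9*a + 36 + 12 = 48 - 3*a^2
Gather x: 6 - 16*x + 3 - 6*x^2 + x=-6*x^2 - 15*x + 9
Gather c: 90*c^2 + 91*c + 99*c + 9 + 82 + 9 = 90*c^2 + 190*c + 100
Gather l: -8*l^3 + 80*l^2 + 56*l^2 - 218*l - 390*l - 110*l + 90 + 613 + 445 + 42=-8*l^3 + 136*l^2 - 718*l + 1190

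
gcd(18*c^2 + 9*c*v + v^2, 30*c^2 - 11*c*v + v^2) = 1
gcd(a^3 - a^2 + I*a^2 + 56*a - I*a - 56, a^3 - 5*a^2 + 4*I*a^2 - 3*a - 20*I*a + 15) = 1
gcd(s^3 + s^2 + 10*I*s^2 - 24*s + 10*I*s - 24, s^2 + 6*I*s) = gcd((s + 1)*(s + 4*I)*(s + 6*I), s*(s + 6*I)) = s + 6*I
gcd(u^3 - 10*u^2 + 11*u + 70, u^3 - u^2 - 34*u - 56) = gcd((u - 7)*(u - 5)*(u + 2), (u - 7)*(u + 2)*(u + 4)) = u^2 - 5*u - 14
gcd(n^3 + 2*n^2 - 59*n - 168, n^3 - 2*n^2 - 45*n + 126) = n + 7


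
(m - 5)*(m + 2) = m^2 - 3*m - 10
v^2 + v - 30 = (v - 5)*(v + 6)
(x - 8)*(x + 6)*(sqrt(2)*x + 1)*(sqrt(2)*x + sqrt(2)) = 2*x^4 - 2*x^3 + sqrt(2)*x^3 - 100*x^2 - sqrt(2)*x^2 - 96*x - 50*sqrt(2)*x - 48*sqrt(2)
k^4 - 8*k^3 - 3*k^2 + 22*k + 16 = (k - 8)*(k - 2)*(k + 1)^2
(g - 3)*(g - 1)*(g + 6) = g^3 + 2*g^2 - 21*g + 18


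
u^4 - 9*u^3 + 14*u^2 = u^2*(u - 7)*(u - 2)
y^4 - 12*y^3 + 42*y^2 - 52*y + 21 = (y - 7)*(y - 3)*(y - 1)^2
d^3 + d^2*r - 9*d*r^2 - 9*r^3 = (d - 3*r)*(d + r)*(d + 3*r)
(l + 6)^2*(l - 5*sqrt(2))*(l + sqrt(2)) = l^4 - 4*sqrt(2)*l^3 + 12*l^3 - 48*sqrt(2)*l^2 + 26*l^2 - 144*sqrt(2)*l - 120*l - 360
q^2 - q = q*(q - 1)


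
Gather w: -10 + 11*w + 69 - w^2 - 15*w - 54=-w^2 - 4*w + 5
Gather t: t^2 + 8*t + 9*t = t^2 + 17*t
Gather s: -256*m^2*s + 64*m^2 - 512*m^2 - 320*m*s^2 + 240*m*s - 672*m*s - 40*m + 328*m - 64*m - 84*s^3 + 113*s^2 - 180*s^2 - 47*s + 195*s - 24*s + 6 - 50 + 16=-448*m^2 + 224*m - 84*s^3 + s^2*(-320*m - 67) + s*(-256*m^2 - 432*m + 124) - 28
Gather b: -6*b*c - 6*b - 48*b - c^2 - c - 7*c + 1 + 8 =b*(-6*c - 54) - c^2 - 8*c + 9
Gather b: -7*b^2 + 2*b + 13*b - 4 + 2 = -7*b^2 + 15*b - 2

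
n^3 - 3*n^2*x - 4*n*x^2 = n*(n - 4*x)*(n + x)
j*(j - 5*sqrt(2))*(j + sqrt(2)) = j^3 - 4*sqrt(2)*j^2 - 10*j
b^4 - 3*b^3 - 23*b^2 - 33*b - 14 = (b - 7)*(b + 1)^2*(b + 2)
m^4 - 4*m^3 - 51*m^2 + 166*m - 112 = (m - 8)*(m - 2)*(m - 1)*(m + 7)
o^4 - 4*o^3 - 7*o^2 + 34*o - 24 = (o - 4)*(o - 2)*(o - 1)*(o + 3)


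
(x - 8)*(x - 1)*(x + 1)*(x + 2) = x^4 - 6*x^3 - 17*x^2 + 6*x + 16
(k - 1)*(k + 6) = k^2 + 5*k - 6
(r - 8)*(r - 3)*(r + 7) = r^3 - 4*r^2 - 53*r + 168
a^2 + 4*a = a*(a + 4)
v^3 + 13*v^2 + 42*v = v*(v + 6)*(v + 7)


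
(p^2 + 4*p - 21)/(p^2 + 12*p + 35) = (p - 3)/(p + 5)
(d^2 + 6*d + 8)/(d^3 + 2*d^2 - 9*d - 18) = (d + 4)/(d^2 - 9)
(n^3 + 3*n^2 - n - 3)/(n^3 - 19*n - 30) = (n^2 - 1)/(n^2 - 3*n - 10)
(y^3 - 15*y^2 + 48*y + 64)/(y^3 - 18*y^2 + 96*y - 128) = (y + 1)/(y - 2)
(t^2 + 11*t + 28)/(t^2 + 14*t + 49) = (t + 4)/(t + 7)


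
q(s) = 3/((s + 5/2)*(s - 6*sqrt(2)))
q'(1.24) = 0.01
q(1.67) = -0.11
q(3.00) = -0.10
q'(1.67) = 0.01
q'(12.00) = -0.02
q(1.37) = -0.11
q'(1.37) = 0.01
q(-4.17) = 0.14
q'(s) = -3/((s + 5/2)*(s - 6*sqrt(2))^2) - 3/((s + 5/2)^2*(s - 6*sqrt(2)))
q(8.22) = -1.05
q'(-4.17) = 0.10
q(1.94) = -0.10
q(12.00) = 0.06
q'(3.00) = 0.00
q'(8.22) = -3.88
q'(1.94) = 0.01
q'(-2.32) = 8.43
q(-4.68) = 0.10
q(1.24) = -0.11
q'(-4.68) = 0.06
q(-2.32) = -1.54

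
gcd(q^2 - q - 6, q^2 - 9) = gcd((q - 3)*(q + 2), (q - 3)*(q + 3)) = q - 3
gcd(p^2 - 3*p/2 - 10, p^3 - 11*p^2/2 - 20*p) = p + 5/2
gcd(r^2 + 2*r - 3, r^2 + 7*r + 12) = r + 3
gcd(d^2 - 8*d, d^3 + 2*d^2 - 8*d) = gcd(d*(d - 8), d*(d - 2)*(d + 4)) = d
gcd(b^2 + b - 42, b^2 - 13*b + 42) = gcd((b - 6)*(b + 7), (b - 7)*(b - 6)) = b - 6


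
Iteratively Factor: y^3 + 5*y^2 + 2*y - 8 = (y - 1)*(y^2 + 6*y + 8) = (y - 1)*(y + 2)*(y + 4)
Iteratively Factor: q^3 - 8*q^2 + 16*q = (q - 4)*(q^2 - 4*q) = q*(q - 4)*(q - 4)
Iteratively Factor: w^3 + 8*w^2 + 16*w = (w + 4)*(w^2 + 4*w) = (w + 4)^2*(w)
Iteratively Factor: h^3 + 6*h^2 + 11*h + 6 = (h + 3)*(h^2 + 3*h + 2) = (h + 1)*(h + 3)*(h + 2)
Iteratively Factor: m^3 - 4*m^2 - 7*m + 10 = (m + 2)*(m^2 - 6*m + 5) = (m - 1)*(m + 2)*(m - 5)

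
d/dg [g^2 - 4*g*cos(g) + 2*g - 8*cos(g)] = 4*g*sin(g) + 2*g + 8*sin(g) - 4*cos(g) + 2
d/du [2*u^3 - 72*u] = 6*u^2 - 72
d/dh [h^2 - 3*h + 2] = 2*h - 3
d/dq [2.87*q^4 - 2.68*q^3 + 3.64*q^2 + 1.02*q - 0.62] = 11.48*q^3 - 8.04*q^2 + 7.28*q + 1.02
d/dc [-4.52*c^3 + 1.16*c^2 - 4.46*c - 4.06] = -13.56*c^2 + 2.32*c - 4.46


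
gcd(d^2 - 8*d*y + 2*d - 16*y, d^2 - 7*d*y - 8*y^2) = -d + 8*y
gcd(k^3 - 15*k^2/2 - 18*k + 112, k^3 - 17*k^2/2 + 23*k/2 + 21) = k - 7/2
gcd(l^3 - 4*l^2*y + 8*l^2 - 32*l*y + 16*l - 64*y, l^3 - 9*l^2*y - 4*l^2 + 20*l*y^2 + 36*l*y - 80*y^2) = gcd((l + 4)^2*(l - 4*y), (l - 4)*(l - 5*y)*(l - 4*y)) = -l + 4*y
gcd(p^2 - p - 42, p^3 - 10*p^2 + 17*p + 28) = p - 7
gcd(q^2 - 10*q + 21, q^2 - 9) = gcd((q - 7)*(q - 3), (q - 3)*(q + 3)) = q - 3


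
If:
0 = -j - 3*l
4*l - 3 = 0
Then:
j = -9/4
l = 3/4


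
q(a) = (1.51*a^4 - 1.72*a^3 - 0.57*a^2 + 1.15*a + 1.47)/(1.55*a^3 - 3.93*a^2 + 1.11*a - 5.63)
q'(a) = (-4.65*a^2 + 7.86*a - 1.11)*(1.51*a^4 - 1.72*a^3 - 0.57*a^2 + 1.15*a + 1.47)/(1.55*a^3 - 3.93*a^2 + 1.11*a - 5.63)^2 + (6.04*a^3 - 5.16*a^2 - 1.14*a + 1.15)/(1.55*a^3 - 3.93*a^2 + 1.11*a - 5.63) = (2.3405*a^6 - 11.8686*a^5 + 12.6714*a^4 - 41.3886*a^3 + 26.1021*a^2 + 17.9724*a - 8.1062)/(2.4025*a^6 - 12.183*a^5 + 18.8859*a^4 - 26.1776*a^3 + 45.4839*a^2 - 12.4986*a + 31.6969)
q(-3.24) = -2.10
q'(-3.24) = 0.93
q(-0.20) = -0.20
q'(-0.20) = -0.28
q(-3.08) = -1.95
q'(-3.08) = 0.93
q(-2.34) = -1.27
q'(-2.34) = 0.90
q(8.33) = 9.97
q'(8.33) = 0.88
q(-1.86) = -0.85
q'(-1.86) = 0.85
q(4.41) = 7.51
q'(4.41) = -0.24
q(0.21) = -0.30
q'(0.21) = -0.11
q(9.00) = 10.56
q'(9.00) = 0.90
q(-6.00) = -4.71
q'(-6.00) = 0.95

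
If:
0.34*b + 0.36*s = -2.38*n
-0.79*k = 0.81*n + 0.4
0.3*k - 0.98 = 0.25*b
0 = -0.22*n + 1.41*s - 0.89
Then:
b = -5.33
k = -1.17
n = 0.65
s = 0.73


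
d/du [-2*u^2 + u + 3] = 1 - 4*u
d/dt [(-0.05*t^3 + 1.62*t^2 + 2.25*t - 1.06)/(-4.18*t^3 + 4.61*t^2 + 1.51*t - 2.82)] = (6.5411*t^4 + 18.659*t^3 - 20.7957*t^2 + 0.6364*t - 4.7444)/(17.4724*t^6 - 38.5396*t^5 + 8.6285*t^4 + 37.4974*t^3 - 23.7203*t^2 - 8.5164*t + 7.9524)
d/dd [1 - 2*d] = -2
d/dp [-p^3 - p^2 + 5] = p*(-3*p - 2)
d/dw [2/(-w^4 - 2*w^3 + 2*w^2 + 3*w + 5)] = 2*(4*w^3 + 6*w^2 - 4*w - 3)/(-w^4 - 2*w^3 + 2*w^2 + 3*w + 5)^2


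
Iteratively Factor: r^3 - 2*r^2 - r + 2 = (r - 2)*(r^2 - 1) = (r - 2)*(r - 1)*(r + 1)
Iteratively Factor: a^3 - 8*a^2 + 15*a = (a - 5)*(a^2 - 3*a) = (a - 5)*(a - 3)*(a)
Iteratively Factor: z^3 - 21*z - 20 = (z + 4)*(z^2 - 4*z - 5) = (z - 5)*(z + 4)*(z + 1)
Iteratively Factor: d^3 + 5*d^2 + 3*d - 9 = (d - 1)*(d^2 + 6*d + 9) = (d - 1)*(d + 3)*(d + 3)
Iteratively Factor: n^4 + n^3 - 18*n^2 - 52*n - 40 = (n + 2)*(n^3 - n^2 - 16*n - 20) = (n + 2)^2*(n^2 - 3*n - 10) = (n + 2)^3*(n - 5)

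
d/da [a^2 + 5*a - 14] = 2*a + 5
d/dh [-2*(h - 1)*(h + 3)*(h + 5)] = -6*h^2 - 28*h - 14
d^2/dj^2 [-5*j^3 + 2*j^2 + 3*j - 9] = 4 - 30*j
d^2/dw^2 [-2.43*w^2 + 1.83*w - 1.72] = -4.86000000000000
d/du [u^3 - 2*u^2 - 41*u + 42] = 3*u^2 - 4*u - 41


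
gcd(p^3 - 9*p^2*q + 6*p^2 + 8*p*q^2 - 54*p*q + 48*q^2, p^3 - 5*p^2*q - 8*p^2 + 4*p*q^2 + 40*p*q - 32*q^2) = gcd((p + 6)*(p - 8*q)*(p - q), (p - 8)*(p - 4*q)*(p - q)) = p - q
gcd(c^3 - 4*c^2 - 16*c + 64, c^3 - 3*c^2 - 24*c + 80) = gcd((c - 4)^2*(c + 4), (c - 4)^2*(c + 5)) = c^2 - 8*c + 16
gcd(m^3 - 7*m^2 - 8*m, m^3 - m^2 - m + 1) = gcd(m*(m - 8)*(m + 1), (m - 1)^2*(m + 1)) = m + 1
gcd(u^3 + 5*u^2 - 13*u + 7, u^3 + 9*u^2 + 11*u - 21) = u^2 + 6*u - 7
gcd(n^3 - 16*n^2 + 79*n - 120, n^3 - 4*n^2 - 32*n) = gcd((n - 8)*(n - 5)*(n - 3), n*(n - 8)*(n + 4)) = n - 8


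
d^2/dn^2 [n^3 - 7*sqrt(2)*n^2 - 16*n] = 6*n - 14*sqrt(2)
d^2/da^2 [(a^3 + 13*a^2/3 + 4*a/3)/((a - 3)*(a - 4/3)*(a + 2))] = 4*(90*a^6 + 243*a^5 + 45*a^4 - 3185*a^3 + 900*a^2 + 3600*a + 4416)/(27*a^9 - 189*a^8 + 63*a^7 + 2069*a^6 - 3318*a^5 - 6636*a^4 + 16552*a^3 + 2016*a^2 - 24192*a + 13824)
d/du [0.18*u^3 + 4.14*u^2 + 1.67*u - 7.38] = 0.54*u^2 + 8.28*u + 1.67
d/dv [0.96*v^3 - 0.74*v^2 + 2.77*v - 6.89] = 2.88*v^2 - 1.48*v + 2.77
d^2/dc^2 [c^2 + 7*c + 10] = 2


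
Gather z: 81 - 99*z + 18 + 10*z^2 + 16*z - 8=10*z^2 - 83*z + 91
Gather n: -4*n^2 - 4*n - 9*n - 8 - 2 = -4*n^2 - 13*n - 10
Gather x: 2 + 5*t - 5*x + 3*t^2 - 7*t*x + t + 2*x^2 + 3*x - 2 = 3*t^2 + 6*t + 2*x^2 + x*(-7*t - 2)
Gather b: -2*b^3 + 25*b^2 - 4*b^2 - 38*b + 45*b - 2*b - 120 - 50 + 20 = -2*b^3 + 21*b^2 + 5*b - 150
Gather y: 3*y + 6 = 3*y + 6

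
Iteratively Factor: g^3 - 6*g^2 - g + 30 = (g - 5)*(g^2 - g - 6) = (g - 5)*(g - 3)*(g + 2)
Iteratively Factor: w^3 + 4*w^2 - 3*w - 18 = (w + 3)*(w^2 + w - 6) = (w + 3)^2*(w - 2)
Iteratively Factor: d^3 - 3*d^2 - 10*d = (d - 5)*(d^2 + 2*d) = (d - 5)*(d + 2)*(d)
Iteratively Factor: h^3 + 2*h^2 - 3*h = (h - 1)*(h^2 + 3*h) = h*(h - 1)*(h + 3)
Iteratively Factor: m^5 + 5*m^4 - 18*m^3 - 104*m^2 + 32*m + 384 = (m + 3)*(m^4 + 2*m^3 - 24*m^2 - 32*m + 128) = (m - 4)*(m + 3)*(m^3 + 6*m^2 - 32) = (m - 4)*(m + 3)*(m + 4)*(m^2 + 2*m - 8) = (m - 4)*(m + 3)*(m + 4)^2*(m - 2)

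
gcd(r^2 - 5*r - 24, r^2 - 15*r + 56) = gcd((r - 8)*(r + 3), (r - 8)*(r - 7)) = r - 8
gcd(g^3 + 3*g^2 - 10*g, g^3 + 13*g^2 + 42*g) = g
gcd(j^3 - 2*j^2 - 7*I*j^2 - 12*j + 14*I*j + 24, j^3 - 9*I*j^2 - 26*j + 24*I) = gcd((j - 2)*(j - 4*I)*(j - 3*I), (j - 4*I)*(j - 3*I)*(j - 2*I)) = j^2 - 7*I*j - 12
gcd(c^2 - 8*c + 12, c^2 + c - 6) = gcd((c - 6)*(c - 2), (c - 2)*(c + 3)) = c - 2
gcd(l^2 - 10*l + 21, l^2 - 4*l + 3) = l - 3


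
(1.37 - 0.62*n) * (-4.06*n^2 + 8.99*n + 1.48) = 2.5172*n^3 - 11.136*n^2 + 11.3987*n + 2.0276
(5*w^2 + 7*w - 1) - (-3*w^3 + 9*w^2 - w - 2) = 3*w^3 - 4*w^2 + 8*w + 1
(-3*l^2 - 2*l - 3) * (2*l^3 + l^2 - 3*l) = -6*l^5 - 7*l^4 + l^3 + 3*l^2 + 9*l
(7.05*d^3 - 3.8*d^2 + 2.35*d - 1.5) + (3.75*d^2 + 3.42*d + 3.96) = 7.05*d^3 - 0.0499999999999998*d^2 + 5.77*d + 2.46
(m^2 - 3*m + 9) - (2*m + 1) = m^2 - 5*m + 8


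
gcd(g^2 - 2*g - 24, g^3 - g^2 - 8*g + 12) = 1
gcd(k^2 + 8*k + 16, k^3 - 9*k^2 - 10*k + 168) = k + 4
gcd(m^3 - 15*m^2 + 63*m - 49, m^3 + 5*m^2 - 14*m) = 1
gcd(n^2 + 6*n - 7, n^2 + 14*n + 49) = n + 7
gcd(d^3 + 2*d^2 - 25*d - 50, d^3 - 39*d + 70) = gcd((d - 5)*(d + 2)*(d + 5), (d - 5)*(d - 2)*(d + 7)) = d - 5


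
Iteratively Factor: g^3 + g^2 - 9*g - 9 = (g - 3)*(g^2 + 4*g + 3) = (g - 3)*(g + 1)*(g + 3)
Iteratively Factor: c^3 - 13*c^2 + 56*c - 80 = (c - 4)*(c^2 - 9*c + 20) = (c - 5)*(c - 4)*(c - 4)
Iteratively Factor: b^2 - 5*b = (b - 5)*(b)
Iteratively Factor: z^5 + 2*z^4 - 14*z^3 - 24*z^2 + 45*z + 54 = (z - 2)*(z^4 + 4*z^3 - 6*z^2 - 36*z - 27) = (z - 2)*(z + 1)*(z^3 + 3*z^2 - 9*z - 27) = (z - 2)*(z + 1)*(z + 3)*(z^2 - 9) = (z - 2)*(z + 1)*(z + 3)^2*(z - 3)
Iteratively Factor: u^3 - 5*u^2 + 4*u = (u - 1)*(u^2 - 4*u) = u*(u - 1)*(u - 4)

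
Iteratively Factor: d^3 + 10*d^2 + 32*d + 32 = (d + 2)*(d^2 + 8*d + 16) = (d + 2)*(d + 4)*(d + 4)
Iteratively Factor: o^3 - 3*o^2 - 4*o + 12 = (o + 2)*(o^2 - 5*o + 6) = (o - 2)*(o + 2)*(o - 3)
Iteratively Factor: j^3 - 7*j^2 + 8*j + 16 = (j + 1)*(j^2 - 8*j + 16) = (j - 4)*(j + 1)*(j - 4)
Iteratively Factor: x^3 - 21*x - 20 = (x + 1)*(x^2 - x - 20) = (x + 1)*(x + 4)*(x - 5)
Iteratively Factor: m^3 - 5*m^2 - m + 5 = (m - 5)*(m^2 - 1) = (m - 5)*(m - 1)*(m + 1)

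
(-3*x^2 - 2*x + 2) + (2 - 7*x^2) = -10*x^2 - 2*x + 4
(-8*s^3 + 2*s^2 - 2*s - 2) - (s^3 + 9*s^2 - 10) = -9*s^3 - 7*s^2 - 2*s + 8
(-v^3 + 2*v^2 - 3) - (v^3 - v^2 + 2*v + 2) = -2*v^3 + 3*v^2 - 2*v - 5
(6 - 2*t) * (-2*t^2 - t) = 4*t^3 - 10*t^2 - 6*t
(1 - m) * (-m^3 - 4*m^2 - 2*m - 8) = m^4 + 3*m^3 - 2*m^2 + 6*m - 8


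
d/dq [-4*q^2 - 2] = -8*q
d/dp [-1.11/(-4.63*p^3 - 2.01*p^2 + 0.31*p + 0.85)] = (-15.4179*p^2 - 4.4622*p + 0.3441)/(4.63*p^3 + 2.01*p^2 - 0.31*p - 0.85)^2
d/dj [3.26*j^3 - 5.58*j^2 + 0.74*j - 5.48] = 9.78*j^2 - 11.16*j + 0.74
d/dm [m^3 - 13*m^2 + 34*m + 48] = 3*m^2 - 26*m + 34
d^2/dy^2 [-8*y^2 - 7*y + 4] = -16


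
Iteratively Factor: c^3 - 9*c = (c + 3)*(c^2 - 3*c) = c*(c + 3)*(c - 3)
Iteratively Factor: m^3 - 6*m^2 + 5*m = (m - 1)*(m^2 - 5*m) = m*(m - 1)*(m - 5)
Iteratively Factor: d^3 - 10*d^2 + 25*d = (d)*(d^2 - 10*d + 25) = d*(d - 5)*(d - 5)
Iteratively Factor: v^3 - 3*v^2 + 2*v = (v)*(v^2 - 3*v + 2) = v*(v - 1)*(v - 2)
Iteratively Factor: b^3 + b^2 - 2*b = (b - 1)*(b^2 + 2*b) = (b - 1)*(b + 2)*(b)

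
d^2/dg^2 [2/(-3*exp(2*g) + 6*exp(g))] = 4*(-4*(1 - exp(g))^2 + (exp(g) - 2)*(2*exp(g) - 1))*exp(-g)/(3*(exp(g) - 2)^3)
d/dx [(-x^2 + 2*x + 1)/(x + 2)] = (-x^2 - 4*x + 3)/(x^2 + 4*x + 4)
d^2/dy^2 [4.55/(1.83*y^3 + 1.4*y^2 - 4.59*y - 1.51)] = (-(49.959*y + 12.74)*(1.83*y^3 + 1.4*y^2 - 4.59*y - 1.51) + 4.55*(5.49*y^2 + 2.8*y - 4.59)*(10.98*y^2 + 5.6*y - 9.18))/(1.83*y^3 + 1.4*y^2 - 4.59*y - 1.51)^3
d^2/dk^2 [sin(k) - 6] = -sin(k)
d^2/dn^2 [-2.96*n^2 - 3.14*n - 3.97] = -5.92000000000000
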